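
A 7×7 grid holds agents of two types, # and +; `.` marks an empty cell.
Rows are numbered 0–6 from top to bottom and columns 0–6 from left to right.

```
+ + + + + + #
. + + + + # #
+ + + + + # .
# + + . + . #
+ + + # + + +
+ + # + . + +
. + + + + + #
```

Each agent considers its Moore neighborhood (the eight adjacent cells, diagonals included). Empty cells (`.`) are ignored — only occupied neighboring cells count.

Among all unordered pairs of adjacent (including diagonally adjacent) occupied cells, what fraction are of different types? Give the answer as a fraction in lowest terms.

31/120

Scan each occupied cell's neighbors to the right and below (and the two forward diagonals) so each pair is counted once.
Row 0: +(0,0)–+(0,1)= +(0,0)–+(1,1)= +(0,1)–+(0,2)= +(0,1)–+(1,1)= +(0,1)–+(1,2)= +(0,2)–+(0,3)= +(0,2)–+(1,2)= +(0,2)–+(1,3)= +(0,2)–+(1,1)= +(0,3)–+(0,4)= +(0,3)–+(1,3)= +(0,3)–+(1,4)= +(0,3)–+(1,2)= +(0,4)–+(0,5)= +(0,4)–+(1,4)= +(0,4)–#(1,5)≠ +(0,4)–+(1,3)= +(0,5)–#(0,6)≠ +(0,5)–#(1,5)≠ +(0,5)–#(1,6)≠ +(0,5)–+(1,4)= #(0,6)–#(1,6)= #(0,6)–#(1,5)=  → 4/23 unlike.
Row 1: +(1,1)–+(1,2)= +(1,1)–+(2,1)= +(1,1)–+(2,2)= +(1,1)–+(2,0)= +(1,2)–+(1,3)= +(1,2)–+(2,2)= +(1,2)–+(2,3)= +(1,2)–+(2,1)= +(1,3)–+(1,4)= +(1,3)–+(2,3)= +(1,3)–+(2,4)= +(1,3)–+(2,2)= +(1,4)–#(1,5)≠ +(1,4)–+(2,4)= +(1,4)–#(2,5)≠ +(1,4)–+(2,3)= #(1,5)–#(1,6)= #(1,5)–#(2,5)= #(1,5)–+(2,4)≠ #(1,6)–#(2,5)=  → 3/20 unlike.
Row 2: +(2,0)–+(2,1)= +(2,0)–#(3,0)≠ +(2,0)–+(3,1)= +(2,1)–+(2,2)= +(2,1)–+(3,1)= +(2,1)–+(3,2)= +(2,1)–#(3,0)≠ +(2,2)–+(2,3)= +(2,2)–+(3,2)= +(2,2)–+(3,1)= +(2,3)–+(2,4)= +(2,3)–+(3,4)= +(2,3)–+(3,2)= +(2,4)–#(2,5)≠ +(2,4)–+(3,4)= #(2,5)–#(3,6)= #(2,5)–+(3,4)≠  → 4/17 unlike.
Row 3: #(3,0)–+(3,1)≠ #(3,0)–+(4,0)≠ #(3,0)–+(4,1)≠ +(3,1)–+(3,2)= +(3,1)–+(4,1)= +(3,1)–+(4,2)= +(3,1)–+(4,0)= +(3,2)–+(4,2)= +(3,2)–#(4,3)≠ +(3,2)–+(4,1)= +(3,4)–+(4,4)= +(3,4)–+(4,5)= +(3,4)–#(4,3)≠ #(3,6)–+(4,6)≠ #(3,6)–+(4,5)≠  → 7/15 unlike.
Row 4: +(4,0)–+(4,1)= +(4,0)–+(5,0)= +(4,0)–+(5,1)= +(4,1)–+(4,2)= +(4,1)–+(5,1)= +(4,1)–#(5,2)≠ +(4,1)–+(5,0)= +(4,2)–#(4,3)≠ +(4,2)–#(5,2)≠ +(4,2)–+(5,3)= +(4,2)–+(5,1)= #(4,3)–+(4,4)≠ #(4,3)–+(5,3)≠ #(4,3)–#(5,2)= +(4,4)–+(4,5)= +(4,4)–+(5,5)= +(4,4)–+(5,3)= +(4,5)–+(4,6)= +(4,5)–+(5,5)= +(4,5)–+(5,6)= +(4,6)–+(5,6)= +(4,6)–+(5,5)=  → 5/22 unlike.
Row 5: +(5,0)–+(5,1)= +(5,0)–+(6,1)= +(5,1)–#(5,2)≠ +(5,1)–+(6,1)= +(5,1)–+(6,2)= #(5,2)–+(5,3)≠ #(5,2)–+(6,2)≠ #(5,2)–+(6,3)≠ #(5,2)–+(6,1)≠ +(5,3)–+(6,3)= +(5,3)–+(6,4)= +(5,3)–+(6,2)= +(5,5)–+(5,6)= +(5,5)–+(6,5)= +(5,5)–#(6,6)≠ +(5,5)–+(6,4)= +(5,6)–#(6,6)≠ +(5,6)–+(6,5)=  → 7/18 unlike.
Row 6: +(6,1)–+(6,2)= +(6,2)–+(6,3)= +(6,3)–+(6,4)= +(6,4)–+(6,5)= +(6,5)–#(6,6)≠  → 1/5 unlike.
Total adjacent occupied pairs: 120; unlike-type pairs: 31.
31/120 is already in lowest terms.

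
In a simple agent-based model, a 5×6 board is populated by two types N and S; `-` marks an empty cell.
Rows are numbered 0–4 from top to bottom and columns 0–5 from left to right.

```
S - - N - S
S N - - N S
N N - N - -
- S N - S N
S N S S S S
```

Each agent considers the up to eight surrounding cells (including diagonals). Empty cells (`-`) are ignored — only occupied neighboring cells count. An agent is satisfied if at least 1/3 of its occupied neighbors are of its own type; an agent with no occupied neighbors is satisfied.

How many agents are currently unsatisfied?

(0,0)S 1/2 satisfied
(0,3)N 1/1 satisfied
(0,5)S 1/2 satisfied
(1,0)S 1/4 not
(1,1)N 2/4 satisfied
(1,4)N 2/4 satisfied
(1,5)S 1/2 satisfied
(2,0)N 2/4 satisfied
(2,1)N 3/5 satisfied
(2,3)N 2/3 satisfied
(3,1)S 2/6 satisfied
(3,2)N 3/6 satisfied
(3,4)S 3/5 satisfied
(3,5)N 0/3 not
(4,0)S 1/2 satisfied
(4,1)N 1/4 not
(4,2)S 2/4 satisfied
(4,3)S 3/4 satisfied
(4,4)S 3/4 satisfied
(4,5)S 2/3 satisfied
Unsatisfied: (1,0), (3,5), (4,1) — 3 in total.

3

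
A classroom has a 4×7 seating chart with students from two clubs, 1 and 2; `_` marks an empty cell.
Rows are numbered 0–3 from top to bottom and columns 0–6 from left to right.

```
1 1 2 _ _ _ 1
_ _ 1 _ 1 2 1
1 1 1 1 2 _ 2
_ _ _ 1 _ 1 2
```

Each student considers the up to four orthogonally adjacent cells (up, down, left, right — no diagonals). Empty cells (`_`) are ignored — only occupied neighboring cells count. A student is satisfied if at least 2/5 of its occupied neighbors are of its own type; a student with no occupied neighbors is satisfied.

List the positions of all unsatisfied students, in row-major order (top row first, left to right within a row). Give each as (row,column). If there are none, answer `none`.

(0,2), (1,4), (1,5), (1,6), (2,4), (3,5)

(0,0)1 1/1 satisfied
(0,1)1 1/2 satisfied
(0,2)2 0/2 not
(0,6)1 1/1 satisfied
(1,2)1 1/2 satisfied
(1,4)1 0/2 not
(1,5)2 0/2 not
(1,6)1 1/3 not
(2,0)1 1/1 satisfied
(2,1)1 2/2 satisfied
(2,2)1 3/3 satisfied
(2,3)1 2/3 satisfied
(2,4)2 0/2 not
(2,6)2 1/2 satisfied
(3,3)1 1/1 satisfied
(3,5)1 0/1 not
(3,6)2 1/2 satisfied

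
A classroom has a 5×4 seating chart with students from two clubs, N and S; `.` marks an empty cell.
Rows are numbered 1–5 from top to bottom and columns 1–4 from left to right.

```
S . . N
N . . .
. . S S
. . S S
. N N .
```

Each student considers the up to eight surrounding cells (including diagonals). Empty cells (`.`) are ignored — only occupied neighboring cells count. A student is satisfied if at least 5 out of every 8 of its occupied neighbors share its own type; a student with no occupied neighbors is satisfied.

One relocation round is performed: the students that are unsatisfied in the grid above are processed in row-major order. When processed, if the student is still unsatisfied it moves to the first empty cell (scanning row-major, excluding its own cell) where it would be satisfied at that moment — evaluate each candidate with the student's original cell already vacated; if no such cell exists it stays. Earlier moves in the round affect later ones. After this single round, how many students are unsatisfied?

2

Initially unsatisfied (in order): (1,1), (2,1), (4,3), (5,2), (5,3).
  (1,1) → (2,3).
  (2,1): now satisfied by earlier moves; stays.
  (4,3) → (2,2).
  (5,2): now satisfied by earlier moves; stays.
  (5,3) → (4,1).
Resulting grid:
. . . N
N S S .
. . S S
N . . S
. N . .
Unsatisfied now: (1,4), (2,1).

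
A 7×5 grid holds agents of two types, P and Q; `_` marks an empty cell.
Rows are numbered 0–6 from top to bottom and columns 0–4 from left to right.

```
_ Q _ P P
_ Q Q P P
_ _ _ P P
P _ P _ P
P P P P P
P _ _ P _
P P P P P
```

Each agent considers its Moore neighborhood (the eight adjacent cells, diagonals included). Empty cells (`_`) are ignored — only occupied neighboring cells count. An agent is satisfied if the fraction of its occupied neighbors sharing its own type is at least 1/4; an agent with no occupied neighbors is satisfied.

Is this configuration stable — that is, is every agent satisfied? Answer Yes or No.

(0,1)Q 2/2 ✓
(0,3)P 3/4 ✓
(0,4)P 3/3 ✓
(1,1)Q 2/2 ✓
(1,2)Q 2/5 ✓
(1,3)P 5/6 ✓
(1,4)P 5/5 ✓
(2,3)P 5/6 ✓
(2,4)P 4/4 ✓
(3,0)P 2/2 ✓
(3,2)P 4/4 ✓
(3,4)P 4/4 ✓
(4,0)P 3/3 ✓
(4,1)P 5/5 ✓
(4,2)P 4/4 ✓
(4,3)P 5/5 ✓
(4,4)P 3/3 ✓
(5,0)P 4/4 ✓
(5,3)P 6/6 ✓
(6,0)P 2/2 ✓
(6,1)P 3/3 ✓
(6,2)P 3/3 ✓
(6,3)P 3/3 ✓
(6,4)P 2/2 ✓
All meet the threshold, so the configuration is stable.

Yes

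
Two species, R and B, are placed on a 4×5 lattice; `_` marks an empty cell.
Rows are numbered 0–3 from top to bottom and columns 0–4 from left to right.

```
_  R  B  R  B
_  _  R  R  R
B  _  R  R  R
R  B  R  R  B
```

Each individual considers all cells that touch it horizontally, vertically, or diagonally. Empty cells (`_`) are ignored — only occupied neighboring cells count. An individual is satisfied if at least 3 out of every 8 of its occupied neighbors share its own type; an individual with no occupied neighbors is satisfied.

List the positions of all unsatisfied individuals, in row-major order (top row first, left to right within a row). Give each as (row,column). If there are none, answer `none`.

(0,2), (0,4), (3,0), (3,1), (3,4)

Row 0: (0,1)R 1/2 ✓ · (0,2)B 0/4 ✗ · (0,3)R 3/5 ✓ · (0,4)B 0/3 ✗
Row 1: (1,2)R 5/6 ✓ · (1,3)R 6/8 ✓ · (1,4)R 4/5 ✓
Row 2: (2,0)B 1/2 ✓ · (2,2)R 5/6 ✓ · (2,3)R 7/8 ✓ · (2,4)R 4/5 ✓
Row 3: (3,0)R 0/2 ✗ · (3,1)B 1/4 ✗ · (3,2)R 3/4 ✓ · (3,3)R 4/5 ✓ · (3,4)B 0/3 ✗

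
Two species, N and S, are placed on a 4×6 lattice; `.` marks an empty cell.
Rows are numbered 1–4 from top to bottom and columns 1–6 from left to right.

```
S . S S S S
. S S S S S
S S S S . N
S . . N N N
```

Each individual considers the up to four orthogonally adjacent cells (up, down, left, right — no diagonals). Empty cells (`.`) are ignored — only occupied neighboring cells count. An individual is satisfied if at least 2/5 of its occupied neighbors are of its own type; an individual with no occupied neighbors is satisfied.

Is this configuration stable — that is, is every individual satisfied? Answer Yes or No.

Yes

(1,1)S 0/0 ✓
(1,3)S 2/2 ✓
(1,4)S 3/3 ✓
(1,5)S 3/3 ✓
(1,6)S 2/2 ✓
(2,2)S 2/2 ✓
(2,3)S 4/4 ✓
(2,4)S 4/4 ✓
(2,5)S 3/3 ✓
(2,6)S 2/3 ✓
(3,1)S 2/2 ✓
(3,2)S 3/3 ✓
(3,3)S 3/3 ✓
(3,4)S 2/3 ✓
(3,6)N 1/2 ✓
(4,1)S 1/1 ✓
(4,4)N 1/2 ✓
(4,5)N 2/2 ✓
(4,6)N 2/2 ✓
All meet the threshold, so the configuration is stable.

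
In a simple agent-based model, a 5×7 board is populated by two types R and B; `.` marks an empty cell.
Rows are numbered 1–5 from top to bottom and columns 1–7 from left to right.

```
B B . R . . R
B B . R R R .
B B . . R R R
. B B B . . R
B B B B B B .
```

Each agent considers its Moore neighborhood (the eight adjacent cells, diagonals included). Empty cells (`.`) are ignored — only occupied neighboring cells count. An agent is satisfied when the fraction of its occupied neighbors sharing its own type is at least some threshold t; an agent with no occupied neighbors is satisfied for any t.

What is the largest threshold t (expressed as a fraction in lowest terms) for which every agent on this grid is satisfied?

Row 1: (1,1)B 3/3 · (1,2)B 3/3 · (1,4)R 2/2 · (1,7)R 1/1
Row 2: (2,1)B 5/5 · (2,2)B 5/5 · (2,4)R 3/3 · (2,5)R 5/5 · (2,6)R 5/5
Row 3: (3,1)B 4/4 · (3,2)B 5/5 · (3,5)R 4/5 · (3,6)R 5/5 · (3,7)R 3/3
Row 4: (4,2)B 6/6 · (4,3)B 6/6 · (4,4)B 4/5 · (4,7)R 2/3
Row 5: (5,1)B 2/2 · (5,2)B 4/4 · (5,3)B 5/5 · (5,4)B 4/4 · (5,5)B 3/3 · (5,6)B 1/2
The smallest same-type fraction is 1/2 at (5,6), which reduces to 1/2. Any threshold above that leaves this agent unsatisfied.

1/2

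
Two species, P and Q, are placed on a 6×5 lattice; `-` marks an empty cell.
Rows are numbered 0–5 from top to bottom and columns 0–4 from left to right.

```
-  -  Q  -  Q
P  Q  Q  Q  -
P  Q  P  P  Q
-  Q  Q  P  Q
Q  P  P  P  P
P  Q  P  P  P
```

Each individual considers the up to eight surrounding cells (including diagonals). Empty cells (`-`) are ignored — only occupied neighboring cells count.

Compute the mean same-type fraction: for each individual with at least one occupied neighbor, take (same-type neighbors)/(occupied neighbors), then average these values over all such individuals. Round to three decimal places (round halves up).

0.559

Row 0: (0,2)Q 3/3 · (0,4)Q 1/1
Row 1: (1,0)P 1/3 · (1,1)Q 3/6 · (1,2)Q 4/6 · (1,3)Q 4/6
Row 2: (2,0)P 1/4 · (2,1)Q 4/7 · (2,2)P 2/8 · (2,3)P 2/7 · (2,4)Q 2/4
Row 3: (3,1)Q 3/7 · (3,2)Q 2/8 · (3,3)P 5/8 · (3,4)Q 1/5
Row 4: (4,0)Q 2/4 · (4,1)P 3/7 · (4,2)P 5/8 · (4,3)P 6/8 · (4,4)P 4/5
Row 5: (5,0)P 1/3 · (5,1)Q 1/5 · (5,2)P 4/5 · (5,3)P 5/5 · (5,4)P 3/3
Sum over 25 individuals: 3/3 + 1/1 + 1/3 + 3/6 + 4/6 + 4/6 + 1/4 + 4/7 + 2/8 + 2/7 + 2/4 + 3/7 + 2/8 + 5/8 + 1/5 + 2/4 + 3/7 + 5/8 + 6/8 + 4/5 + 1/3 + 1/5 + 4/5 + 5/5 + 3/3 = 391/28; mean = 391/28 ÷ 25 = 391/700 = 0.558571… → 0.559.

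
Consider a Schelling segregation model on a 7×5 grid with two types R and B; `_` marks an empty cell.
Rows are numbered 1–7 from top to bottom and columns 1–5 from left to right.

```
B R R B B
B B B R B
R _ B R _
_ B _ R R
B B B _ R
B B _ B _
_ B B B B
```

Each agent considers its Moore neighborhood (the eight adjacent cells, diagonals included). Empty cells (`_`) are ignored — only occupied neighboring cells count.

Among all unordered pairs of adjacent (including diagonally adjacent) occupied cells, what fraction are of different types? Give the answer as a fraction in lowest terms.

Scan each occupied cell's neighbors to the right and below (and the two forward diagonals) so each pair is counted once.
From row 1: 9 unlike of 17 pairs (running 9/17).
From row 2: 7 unlike of 12 pairs (running 16/29).
From row 3: 3 unlike of 6 pairs (running 19/35).
From row 4: 1 unlike of 7 pairs (running 20/42).
From row 5: 1 unlike of 9 pairs (running 21/51).
From row 6: 0 unlike of 7 pairs (running 21/58).
From row 7: 0 unlike of 3 pairs (running 21/61).
Total adjacent occupied pairs: 61; unlike-type pairs: 21.
21/61 is already in lowest terms.

21/61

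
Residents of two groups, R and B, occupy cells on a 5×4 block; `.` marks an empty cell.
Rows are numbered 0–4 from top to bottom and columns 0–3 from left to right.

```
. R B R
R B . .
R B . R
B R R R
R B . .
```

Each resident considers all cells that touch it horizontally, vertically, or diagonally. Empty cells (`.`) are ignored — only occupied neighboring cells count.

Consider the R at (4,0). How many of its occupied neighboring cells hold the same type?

1

Occupied neighbors of (4,0): (3,0)=B, (3,1)=R, (4,1)=B.
Same type (R): 1 of 3.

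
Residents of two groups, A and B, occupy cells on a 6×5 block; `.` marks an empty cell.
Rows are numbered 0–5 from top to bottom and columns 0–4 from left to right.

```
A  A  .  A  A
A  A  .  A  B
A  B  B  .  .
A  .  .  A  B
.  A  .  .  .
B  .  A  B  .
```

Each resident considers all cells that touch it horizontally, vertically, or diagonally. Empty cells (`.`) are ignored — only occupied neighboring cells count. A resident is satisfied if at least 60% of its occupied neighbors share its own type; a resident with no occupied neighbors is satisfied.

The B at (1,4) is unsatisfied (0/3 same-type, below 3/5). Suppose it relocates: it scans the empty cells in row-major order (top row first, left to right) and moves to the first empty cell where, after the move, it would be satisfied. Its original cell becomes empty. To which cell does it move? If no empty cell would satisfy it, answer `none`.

Vacating (1,4). Empty cells in order:
  (0,2): 0/4 same-type → still unsatisfied.
  (1,2): 2/6 same-type → still unsatisfied.
  (2,3): 2/4 same-type → still unsatisfied.
  (2,4): 1/3 same-type → still unsatisfied.
  (3,1): 2/5 same-type → still unsatisfied.
  (3,2): 2/4 same-type → still unsatisfied.
  (4,0): 1/3 same-type → still unsatisfied.
  (4,2): 1/4 same-type → still unsatisfied.
  (4,3): 2/4 same-type → still unsatisfied.
  (4,4): 2/3 same-type → satisfied — stop here.

(4,4)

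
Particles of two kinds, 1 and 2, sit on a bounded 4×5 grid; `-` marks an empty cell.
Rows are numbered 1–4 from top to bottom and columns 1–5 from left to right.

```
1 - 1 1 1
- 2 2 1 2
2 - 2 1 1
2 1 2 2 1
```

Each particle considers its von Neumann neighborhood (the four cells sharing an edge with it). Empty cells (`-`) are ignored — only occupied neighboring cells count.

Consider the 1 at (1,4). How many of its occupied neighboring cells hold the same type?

Occupied neighbors of (1,4): (2,4)=1, (1,3)=1, (1,5)=1.
Same type (1): 3 of 3.

3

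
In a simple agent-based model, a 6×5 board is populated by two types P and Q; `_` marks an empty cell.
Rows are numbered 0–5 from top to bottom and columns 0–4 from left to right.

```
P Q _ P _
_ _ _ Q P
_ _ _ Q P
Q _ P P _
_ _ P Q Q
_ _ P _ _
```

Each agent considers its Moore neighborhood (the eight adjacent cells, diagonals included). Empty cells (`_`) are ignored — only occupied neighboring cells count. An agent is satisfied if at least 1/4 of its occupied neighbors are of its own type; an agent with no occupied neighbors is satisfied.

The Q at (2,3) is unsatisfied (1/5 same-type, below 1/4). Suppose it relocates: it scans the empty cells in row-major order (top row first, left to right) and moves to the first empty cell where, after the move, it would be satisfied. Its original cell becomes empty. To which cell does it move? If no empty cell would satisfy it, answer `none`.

(0,2)

Vacating (2,3). Empty cells in order:
  (0,2): 2/3 same-type → satisfied — stop here.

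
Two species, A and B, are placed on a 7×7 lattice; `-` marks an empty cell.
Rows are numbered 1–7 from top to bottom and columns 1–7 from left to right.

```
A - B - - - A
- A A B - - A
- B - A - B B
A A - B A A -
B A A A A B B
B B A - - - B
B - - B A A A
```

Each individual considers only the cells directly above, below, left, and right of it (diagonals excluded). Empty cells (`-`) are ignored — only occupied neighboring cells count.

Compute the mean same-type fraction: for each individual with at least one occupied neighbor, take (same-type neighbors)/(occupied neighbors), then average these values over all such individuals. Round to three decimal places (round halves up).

0.495

(1,1)A — no occupied neighbors
(1,3)B 0/1
(1,7)A 1/1
(2,2)A 1/2
(2,3)A 1/3
(2,4)B 0/2
(2,7)A 1/2
(3,2)B 0/2
(3,4)A 0/2
(3,6)B 1/2
(3,7)B 1/2
(4,1)A 1/2
(4,2)A 2/3
(4,4)B 0/3
(4,5)A 2/3
(4,6)A 1/3
(5,1)B 1/3
(5,2)A 2/4
(5,3)A 3/3
(5,4)A 2/3
(5,5)A 2/3
(5,6)B 1/3
(5,7)B 2/2
(6,1)B 3/3
(6,2)B 1/3
(6,3)A 1/2
(6,7)B 1/2
(7,1)B 1/1
(7,4)B 0/1
(7,5)A 1/2
(7,6)A 2/2
(7,7)A 1/2
Sum over 31 individuals: 0/1 + 1/1 + 1/2 + 1/3 + 0/2 + 1/2 + 0/2 + 0/2 + 1/2 + 1/2 + 1/2 + 2/3 + 0/3 + 2/3 + 1/3 + 1/3 + 2/4 + 3/3 + 2/3 + 2/3 + 1/3 + 2/2 + 3/3 + 1/3 + 1/2 + 1/2 + 1/1 + 0/1 + 1/2 + 2/2 + 1/2 = 46/3; mean = 46/3 ÷ 31 = 46/93 = 0.494623… → 0.495.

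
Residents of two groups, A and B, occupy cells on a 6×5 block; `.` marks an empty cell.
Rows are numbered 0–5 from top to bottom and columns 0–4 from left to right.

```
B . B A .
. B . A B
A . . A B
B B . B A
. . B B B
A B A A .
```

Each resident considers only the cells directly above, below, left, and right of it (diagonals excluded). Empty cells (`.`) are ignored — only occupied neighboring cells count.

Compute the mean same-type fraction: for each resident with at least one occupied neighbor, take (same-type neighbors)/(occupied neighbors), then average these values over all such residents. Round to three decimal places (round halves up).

0.375

Row 0: (0,0)B — no occupied neighbors · (0,2)B 0/1 · (0,3)A 1/2
Row 1: (1,1)B — no occupied neighbors · (1,3)A 2/3 · (1,4)B 1/2
Row 2: (2,0)A 0/1 · (2,3)A 1/3 · (2,4)B 1/3
Row 3: (3,0)B 1/2 · (3,1)B 1/1 · (3,3)B 1/3 · (3,4)A 0/3
Row 4: (4,2)B 1/2 · (4,3)B 3/4 · (4,4)B 1/2
Row 5: (5,0)A 0/1 · (5,1)B 0/2 · (5,2)A 1/3 · (5,3)A 1/2
Sum over 18 residents: 0/1 + 1/2 + 2/3 + 1/2 + 0/1 + 1/3 + 1/3 + 1/2 + 1/1 + 1/3 + 0/3 + 1/2 + 3/4 + 1/2 + 0/1 + 0/2 + 1/3 + 1/2 = 27/4; mean = 27/4 ÷ 18 = 3/8 = 0.375 → 0.375.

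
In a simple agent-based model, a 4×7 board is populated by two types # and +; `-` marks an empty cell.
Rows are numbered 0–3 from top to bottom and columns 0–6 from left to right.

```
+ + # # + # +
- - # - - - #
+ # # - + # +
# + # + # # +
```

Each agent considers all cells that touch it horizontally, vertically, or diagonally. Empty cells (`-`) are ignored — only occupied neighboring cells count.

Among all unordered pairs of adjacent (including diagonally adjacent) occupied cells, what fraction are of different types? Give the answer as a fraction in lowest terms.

23/41

Scan each occupied cell's neighbors to the right and below (and the two forward diagonals) so each pair is counted once.
Row 0: +(0,0)–+(0,1)= +(0,1)–#(0,2)≠ +(0,1)–#(1,2)≠ #(0,2)–#(0,3)= #(0,2)–#(1,2)= #(0,3)–+(0,4)≠ #(0,3)–#(1,2)= +(0,4)–#(0,5)≠ #(0,5)–+(0,6)≠ #(0,5)–#(1,6)= +(0,6)–#(1,6)≠  → 6/11 unlike.
Row 1: #(1,2)–#(2,2)= #(1,2)–#(2,1)= #(1,6)–+(2,6)≠ #(1,6)–#(2,5)=  → 1/4 unlike.
Row 2: +(2,0)–#(2,1)≠ +(2,0)–#(3,0)≠ +(2,0)–+(3,1)= #(2,1)–#(2,2)= #(2,1)–+(3,1)≠ #(2,1)–#(3,2)= #(2,1)–#(3,0)= #(2,2)–#(3,2)= #(2,2)–+(3,3)≠ #(2,2)–+(3,1)≠ +(2,4)–#(2,5)≠ +(2,4)–#(3,4)≠ +(2,4)–#(3,5)≠ +(2,4)–+(3,3)= #(2,5)–+(2,6)≠ #(2,5)–#(3,5)= #(2,5)–+(3,6)≠ #(2,5)–#(3,4)= +(2,6)–+(3,6)= +(2,6)–#(3,5)≠  → 11/20 unlike.
Row 3: #(3,0)–+(3,1)≠ +(3,1)–#(3,2)≠ #(3,2)–+(3,3)≠ +(3,3)–#(3,4)≠ #(3,4)–#(3,5)= #(3,5)–+(3,6)≠  → 5/6 unlike.
Total adjacent occupied pairs: 41; unlike-type pairs: 23.
23/41 is already in lowest terms.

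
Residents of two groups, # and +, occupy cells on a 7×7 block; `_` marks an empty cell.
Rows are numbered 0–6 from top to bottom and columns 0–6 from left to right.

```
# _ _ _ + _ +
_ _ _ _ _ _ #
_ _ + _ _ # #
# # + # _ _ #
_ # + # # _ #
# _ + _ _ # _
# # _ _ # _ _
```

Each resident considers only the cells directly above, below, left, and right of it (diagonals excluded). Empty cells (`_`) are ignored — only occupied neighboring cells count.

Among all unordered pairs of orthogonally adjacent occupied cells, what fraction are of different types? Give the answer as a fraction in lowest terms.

Scan each occupied cell's neighbors to the right and below so each pair is counted once.
Row 0: +(0,6)–#(1,6)≠  → 1/1 unlike.
Row 1: #(1,6)–#(2,6)=  → 0/1 unlike.
Row 2: +(2,2)–+(3,2)= #(2,5)–#(2,6)= #(2,6)–#(3,6)=  → 0/3 unlike.
Row 3: #(3,0)–#(3,1)= #(3,1)–+(3,2)≠ #(3,1)–#(4,1)= +(3,2)–#(3,3)≠ +(3,2)–+(4,2)= #(3,3)–#(4,3)= #(3,6)–#(4,6)=  → 2/7 unlike.
Row 4: #(4,1)–+(4,2)≠ +(4,2)–#(4,3)≠ +(4,2)–+(5,2)= #(4,3)–#(4,4)=  → 2/4 unlike.
Row 5: #(5,0)–#(6,0)=  → 0/1 unlike.
Row 6: #(6,0)–#(6,1)=  → 0/1 unlike.
Total adjacent occupied pairs: 18; unlike-type pairs: 5.
5/18 is already in lowest terms.

5/18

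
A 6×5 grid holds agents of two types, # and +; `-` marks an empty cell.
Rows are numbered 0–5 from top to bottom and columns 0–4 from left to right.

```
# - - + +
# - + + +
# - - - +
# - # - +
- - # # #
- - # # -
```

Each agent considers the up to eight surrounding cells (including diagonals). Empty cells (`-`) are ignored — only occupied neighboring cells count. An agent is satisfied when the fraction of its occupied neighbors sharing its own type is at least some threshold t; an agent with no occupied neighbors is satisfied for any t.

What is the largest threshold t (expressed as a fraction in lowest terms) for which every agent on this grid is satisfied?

Row 0: (0,0)# 1/1 · (0,3)+ 4/4 · (0,4)+ 3/3
Row 1: (1,0)# 2/2 · (1,2)+ 2/2 · (1,3)+ 5/5 · (1,4)+ 4/4
Row 2: (2,0)# 2/2 · (2,4)+ 3/3
Row 3: (3,0)# 1/1 · (3,2)# 2/2 · (3,4)+ 1/3
Row 4: (4,2)# 4/4 · (4,3)# 5/6 · (4,4)# 2/3
Row 5: (5,2)# 3/3 · (5,3)# 4/4
The smallest same-type fraction is 1/3 at (3,4), which reduces to 1/3. Any threshold above that leaves this agent unsatisfied.

1/3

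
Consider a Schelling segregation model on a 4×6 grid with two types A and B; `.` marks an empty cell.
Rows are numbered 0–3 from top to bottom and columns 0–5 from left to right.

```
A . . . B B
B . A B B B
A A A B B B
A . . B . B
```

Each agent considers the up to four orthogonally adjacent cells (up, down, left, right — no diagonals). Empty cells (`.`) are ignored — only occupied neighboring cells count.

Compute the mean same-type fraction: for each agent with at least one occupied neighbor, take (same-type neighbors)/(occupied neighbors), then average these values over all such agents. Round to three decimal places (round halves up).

(0,0)A 0/1
(0,4)B 2/2
(0,5)B 2/2
(1,0)B 0/2
(1,2)A 1/2
(1,3)B 2/3
(1,4)B 4/4
(1,5)B 3/3
(2,0)A 2/3
(2,1)A 2/2
(2,2)A 2/3
(2,3)B 3/4
(2,4)B 3/3
(2,5)B 3/3
(3,0)A 1/1
(3,3)B 1/1
(3,5)B 1/1
Sum over 17 agents: 0/1 + 2/2 + 2/2 + 0/2 + 1/2 + 2/3 + 4/4 + 3/3 + 2/3 + 2/2 + 2/3 + 3/4 + 3/3 + 3/3 + 1/1 + 1/1 + 1/1 = 53/4; mean = 53/4 ÷ 17 = 53/68 = 0.779411… → 0.779.

0.779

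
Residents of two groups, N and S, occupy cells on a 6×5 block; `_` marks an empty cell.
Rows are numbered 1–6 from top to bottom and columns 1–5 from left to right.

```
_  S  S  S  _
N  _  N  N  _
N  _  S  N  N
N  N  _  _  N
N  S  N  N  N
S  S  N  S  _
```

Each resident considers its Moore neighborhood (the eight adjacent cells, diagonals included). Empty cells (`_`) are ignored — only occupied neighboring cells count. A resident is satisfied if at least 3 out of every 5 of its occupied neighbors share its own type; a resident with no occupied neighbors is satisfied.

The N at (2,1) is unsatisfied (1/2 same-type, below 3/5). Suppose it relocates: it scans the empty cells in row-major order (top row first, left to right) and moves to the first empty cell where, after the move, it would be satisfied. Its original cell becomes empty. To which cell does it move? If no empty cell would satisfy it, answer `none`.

Vacating (2,1). Empty cells in order:
  (1,1): 0/1 same-type → still unsatisfied.
  (1,5): 1/2 same-type → still unsatisfied.
  (2,2): 2/5 same-type → still unsatisfied.
  (2,5): 3/4 same-type → satisfied — stop here.

(2,5)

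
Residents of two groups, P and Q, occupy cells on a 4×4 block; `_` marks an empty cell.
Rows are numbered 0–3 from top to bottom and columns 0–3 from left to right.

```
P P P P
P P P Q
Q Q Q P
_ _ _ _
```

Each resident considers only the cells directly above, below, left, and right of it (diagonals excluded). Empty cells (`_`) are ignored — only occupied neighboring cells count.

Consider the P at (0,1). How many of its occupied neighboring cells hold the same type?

Occupied neighbors of (0,1): (1,1)=P, (0,0)=P, (0,2)=P.
Same type (P): 3 of 3.

3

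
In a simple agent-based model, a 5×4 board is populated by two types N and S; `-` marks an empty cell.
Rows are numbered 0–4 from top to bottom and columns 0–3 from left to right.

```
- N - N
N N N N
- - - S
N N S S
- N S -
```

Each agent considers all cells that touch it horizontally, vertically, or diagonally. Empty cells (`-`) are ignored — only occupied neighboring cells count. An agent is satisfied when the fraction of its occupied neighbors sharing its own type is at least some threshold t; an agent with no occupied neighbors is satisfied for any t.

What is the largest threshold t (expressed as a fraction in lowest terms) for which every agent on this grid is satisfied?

1/2

(0,1)N 3/3
(0,3)N 2/2
(1,0)N 2/2
(1,1)N 3/3
(1,2)N 4/5
(1,3)N 2/3
(2,3)S 2/4
(3,0)N 2/2
(3,1)N 2/4
(3,2)S 3/5
(3,3)S 3/3
(4,1)N 2/4
(4,2)S 2/4
The smallest same-type fraction is 2/4 at (2,3), which reduces to 1/2. Any threshold above that leaves this agent unsatisfied.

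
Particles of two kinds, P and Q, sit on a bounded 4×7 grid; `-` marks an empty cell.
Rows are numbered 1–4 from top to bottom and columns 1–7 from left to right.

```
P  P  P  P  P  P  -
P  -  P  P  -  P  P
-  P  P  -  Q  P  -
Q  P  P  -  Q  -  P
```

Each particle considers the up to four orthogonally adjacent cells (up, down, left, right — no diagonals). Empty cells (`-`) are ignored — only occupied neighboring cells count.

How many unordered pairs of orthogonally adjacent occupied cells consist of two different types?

2

Scan each occupied cell's neighbors to the right and below so each pair is counted once.
From row 1: 0 unlike of 9 pairs (running 0/9).
From row 2: 0 unlike of 4 pairs (running 0/13).
From row 3: 1 unlike of 5 pairs (running 1/18).
From row 4: 1 unlike of 2 pairs (running 2/20).
Total adjacent occupied pairs: 20; unlike-type pairs: 2.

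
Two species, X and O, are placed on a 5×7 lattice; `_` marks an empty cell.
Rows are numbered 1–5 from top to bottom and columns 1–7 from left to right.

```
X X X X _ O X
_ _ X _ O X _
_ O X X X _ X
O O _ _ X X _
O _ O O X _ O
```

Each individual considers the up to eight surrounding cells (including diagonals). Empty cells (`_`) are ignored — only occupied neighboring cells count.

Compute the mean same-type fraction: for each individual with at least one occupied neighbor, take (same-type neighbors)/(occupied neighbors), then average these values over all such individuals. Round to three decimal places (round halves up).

(1,1)X 1/1
(1,2)X 3/3
(1,3)X 3/3
(1,4)X 2/3
(1,6)O 1/3
(1,7)X 1/2
(2,3)X 5/6
(2,5)O 1/5
(2,6)X 3/5
(3,2)O 2/4
(3,3)X 2/4
(3,4)X 4/5
(3,5)X 4/5
(3,7)X 2/2
(4,1)O 3/3
(4,2)O 4/5
(4,5)X 4/5
(4,6)X 4/5
(5,1)O 2/2
(5,3)O 2/2
(5,4)O 1/3
(5,5)X 2/3
(5,7)O 0/1
Sum over 23 individuals: 1/1 + 3/3 + 3/3 + 2/3 + 1/3 + 1/2 + 5/6 + 1/5 + 3/5 + 2/4 + 2/4 + 4/5 + 4/5 + 2/2 + 3/3 + 4/5 + 4/5 + 4/5 + 2/2 + 2/2 + 1/3 + 2/3 + 0/1 = 242/15; mean = 242/15 ÷ 23 = 242/345 = 0.701449… → 0.701.

0.701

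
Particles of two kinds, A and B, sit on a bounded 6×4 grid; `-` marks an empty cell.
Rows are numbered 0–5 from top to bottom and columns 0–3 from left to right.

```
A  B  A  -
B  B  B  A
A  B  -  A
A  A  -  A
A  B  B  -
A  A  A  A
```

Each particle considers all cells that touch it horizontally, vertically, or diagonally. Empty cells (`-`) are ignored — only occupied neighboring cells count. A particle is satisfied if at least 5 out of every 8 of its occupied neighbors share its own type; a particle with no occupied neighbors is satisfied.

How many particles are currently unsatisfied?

16

(0,0)A 0/3 not
(0,1)B 3/5 not
(0,2)A 1/4 not
(1,0)B 3/5 not
(1,1)B 4/7 not
(1,2)B 3/6 not
(1,3)A 2/3 satisfied
(2,0)A 2/5 not
(2,1)B 3/6 not
(2,3)A 2/3 satisfied
(3,0)A 3/5 not
(3,1)A 3/6 not
(3,3)A 1/2 not
(4,0)A 4/5 satisfied
(4,1)B 1/7 not
(4,2)B 1/6 not
(5,0)A 2/3 satisfied
(5,1)A 3/5 not
(5,2)A 2/4 not
(5,3)A 1/2 not
Unsatisfied: (0,0), (0,1), (0,2), (1,0), (1,1), (1,2), (2,0), (2,1), (3,0), (3,1), (3,3), (4,1), (4,2), (5,1), (5,2), (5,3) — 16 in total.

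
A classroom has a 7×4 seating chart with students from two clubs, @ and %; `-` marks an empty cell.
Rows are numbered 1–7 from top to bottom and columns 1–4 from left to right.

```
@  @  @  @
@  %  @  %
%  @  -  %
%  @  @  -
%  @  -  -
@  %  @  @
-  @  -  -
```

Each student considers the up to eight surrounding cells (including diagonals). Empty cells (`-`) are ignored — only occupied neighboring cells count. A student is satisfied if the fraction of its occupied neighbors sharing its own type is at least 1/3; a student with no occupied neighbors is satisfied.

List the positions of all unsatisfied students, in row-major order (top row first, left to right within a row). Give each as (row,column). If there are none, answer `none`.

(1,1)@ 2/3 ✓
(1,2)@ 4/5 ✓
(1,3)@ 3/5 ✓
(1,4)@ 2/3 ✓
(2,1)@ 3/5 ✓
(2,2)% 1/7 ✗
(2,3)@ 4/7 ✓
(2,4)% 1/4 ✗
(3,1)% 2/5 ✓
(3,2)@ 4/7 ✓
(3,4)% 1/3 ✓
(4,1)% 2/5 ✓
(4,2)@ 3/6 ✓
(4,3)@ 3/4 ✓
(5,1)% 2/5 ✓
(5,2)@ 4/7 ✓
(6,1)@ 2/4 ✓
(6,2)% 1/5 ✗
(6,3)@ 3/4 ✓
(6,4)@ 1/1 ✓
(7,2)@ 2/3 ✓

(2,2), (2,4), (6,2)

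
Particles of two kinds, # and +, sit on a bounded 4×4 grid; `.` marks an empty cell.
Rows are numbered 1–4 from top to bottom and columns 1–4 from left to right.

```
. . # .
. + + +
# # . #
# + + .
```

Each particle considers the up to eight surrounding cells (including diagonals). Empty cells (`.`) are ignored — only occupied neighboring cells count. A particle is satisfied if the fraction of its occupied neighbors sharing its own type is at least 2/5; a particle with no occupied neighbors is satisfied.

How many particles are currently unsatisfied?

7

(1,3)# 0/3 not
(2,2)+ 1/4 not
(2,3)+ 2/5 satisfied
(2,4)+ 1/3 not
(3,1)# 2/4 satisfied
(3,2)# 2/6 not
(3,4)# 0/3 not
(4,1)# 2/3 satisfied
(4,2)+ 1/4 not
(4,3)+ 1/3 not
Unsatisfied: (1,3), (2,2), (2,4), (3,2), (3,4), (4,2), (4,3) — 7 in total.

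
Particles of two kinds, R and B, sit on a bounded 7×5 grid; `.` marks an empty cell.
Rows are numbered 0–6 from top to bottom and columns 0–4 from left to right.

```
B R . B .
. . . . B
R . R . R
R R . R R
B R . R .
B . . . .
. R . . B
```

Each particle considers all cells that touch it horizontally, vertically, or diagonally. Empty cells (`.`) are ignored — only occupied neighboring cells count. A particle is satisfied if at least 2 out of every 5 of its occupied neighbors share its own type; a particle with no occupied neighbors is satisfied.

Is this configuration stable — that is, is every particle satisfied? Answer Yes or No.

Row 0: (0,0)B 0/1 not · (0,1)R 0/1 not · (0,3)B 1/1 satisfied
Row 1: (1,4)B 1/2 satisfied
Row 2: (2,0)R 2/2 satisfied · (2,2)R 2/2 satisfied · (2,4)R 2/3 satisfied
Row 3: (3,0)R 3/4 satisfied · (3,1)R 4/5 satisfied · (3,3)R 4/4 satisfied · (3,4)R 3/3 satisfied
Row 4: (4,0)B 1/4 not · (4,1)R 2/4 satisfied · (4,3)R 2/2 satisfied
Row 5: (5,0)B 1/3 not
Row 6: (6,1)R 0/1 not · (6,4)B 0/0 satisfied
For instance (0,0) has only 0/1 same-type neighbors, below 2/5.

No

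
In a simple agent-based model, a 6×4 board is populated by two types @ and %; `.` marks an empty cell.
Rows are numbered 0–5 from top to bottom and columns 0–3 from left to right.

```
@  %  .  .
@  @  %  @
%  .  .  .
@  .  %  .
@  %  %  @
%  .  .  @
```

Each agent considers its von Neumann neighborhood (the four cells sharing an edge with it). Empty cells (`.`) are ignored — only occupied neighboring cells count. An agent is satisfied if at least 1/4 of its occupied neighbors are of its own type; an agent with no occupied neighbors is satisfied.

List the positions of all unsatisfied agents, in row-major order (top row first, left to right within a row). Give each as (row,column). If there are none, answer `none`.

Row 0: (0,0)@ 1/2 ok · (0,1)% 0/2 unhappy
Row 1: (1,0)@ 2/3 ok · (1,1)@ 1/3 ok · (1,2)% 0/2 unhappy · (1,3)@ 0/1 unhappy
Row 2: (2,0)% 0/2 unhappy
Row 3: (3,0)@ 1/2 ok · (3,2)% 1/1 ok
Row 4: (4,0)@ 1/3 ok · (4,1)% 1/2 ok · (4,2)% 2/3 ok · (4,3)@ 1/2 ok
Row 5: (5,0)% 0/1 unhappy · (5,3)@ 1/1 ok

(0,1), (1,2), (1,3), (2,0), (5,0)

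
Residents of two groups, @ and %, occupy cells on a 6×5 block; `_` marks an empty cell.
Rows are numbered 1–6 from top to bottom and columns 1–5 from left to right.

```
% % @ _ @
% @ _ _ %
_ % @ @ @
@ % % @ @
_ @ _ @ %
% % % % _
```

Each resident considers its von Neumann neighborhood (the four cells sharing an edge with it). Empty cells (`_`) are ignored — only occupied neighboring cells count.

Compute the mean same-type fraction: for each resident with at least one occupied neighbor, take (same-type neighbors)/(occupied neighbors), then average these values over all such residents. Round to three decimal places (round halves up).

Row 1: (1,1)% 2/2 · (1,2)% 1/3 · (1,3)@ 0/1 · (1,5)@ 0/1
Row 2: (2,1)% 1/2 · (2,2)@ 0/3 · (2,5)% 0/2
Row 3: (3,2)% 1/3 · (3,3)@ 1/3 · (3,4)@ 3/3 · (3,5)@ 2/3
Row 4: (4,1)@ 0/1 · (4,2)% 2/4 · (4,3)% 1/3 · (4,4)@ 3/4 · (4,5)@ 2/3
Row 5: (5,2)@ 0/2 · (5,4)@ 1/3 · (5,5)% 0/2
Row 6: (6,1)% 1/1 · (6,2)% 2/3 · (6,3)% 2/2 · (6,4)% 1/2
Sum over 23 residents: 2/2 + 1/3 + 0/1 + 0/1 + 1/2 + 0/3 + 0/2 + 1/3 + 1/3 + 3/3 + 2/3 + 0/1 + 2/4 + 1/3 + 3/4 + 2/3 + 0/2 + 1/3 + 0/2 + 1/1 + 2/3 + 2/2 + 1/2 = 119/12; mean = 119/12 ÷ 23 = 119/276 = 0.431159… → 0.431.

0.431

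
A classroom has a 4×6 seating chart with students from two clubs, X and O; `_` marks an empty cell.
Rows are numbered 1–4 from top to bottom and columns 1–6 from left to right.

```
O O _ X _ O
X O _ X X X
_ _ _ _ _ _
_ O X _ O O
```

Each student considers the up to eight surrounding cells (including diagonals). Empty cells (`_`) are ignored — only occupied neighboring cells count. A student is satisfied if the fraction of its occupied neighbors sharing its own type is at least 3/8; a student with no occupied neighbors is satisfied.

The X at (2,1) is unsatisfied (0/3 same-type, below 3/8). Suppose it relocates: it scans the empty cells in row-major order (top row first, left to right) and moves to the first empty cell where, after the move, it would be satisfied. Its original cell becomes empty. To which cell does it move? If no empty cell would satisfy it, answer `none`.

(1,3)

Vacating (2,1). Empty cells in order:
  (1,3): 2/4 same-type → satisfied — stop here.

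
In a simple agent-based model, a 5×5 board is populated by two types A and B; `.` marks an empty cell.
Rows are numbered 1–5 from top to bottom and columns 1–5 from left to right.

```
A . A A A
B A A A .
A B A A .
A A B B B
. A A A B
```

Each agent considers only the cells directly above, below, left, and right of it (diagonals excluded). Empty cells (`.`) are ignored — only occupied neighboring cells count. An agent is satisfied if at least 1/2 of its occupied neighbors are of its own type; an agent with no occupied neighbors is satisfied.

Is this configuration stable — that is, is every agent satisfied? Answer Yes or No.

(1,1)A 0/1 not
(1,3)A 2/2 satisfied
(1,4)A 3/3 satisfied
(1,5)A 1/1 satisfied
(2,1)B 0/3 not
(2,2)A 1/3 not
(2,3)A 4/4 satisfied
(2,4)A 3/3 satisfied
(3,1)A 1/3 not
(3,2)B 0/4 not
(3,3)A 2/4 satisfied
(3,4)A 2/3 satisfied
(4,1)A 2/2 satisfied
(4,2)A 2/4 satisfied
(4,3)B 1/4 not
(4,4)B 2/4 satisfied
(4,5)B 2/2 satisfied
(5,2)A 2/2 satisfied
(5,3)A 2/3 satisfied
(5,4)A 1/3 not
(5,5)B 1/2 satisfied
For instance (1,1) has only 0/1 same-type neighbors, below 1/2.

No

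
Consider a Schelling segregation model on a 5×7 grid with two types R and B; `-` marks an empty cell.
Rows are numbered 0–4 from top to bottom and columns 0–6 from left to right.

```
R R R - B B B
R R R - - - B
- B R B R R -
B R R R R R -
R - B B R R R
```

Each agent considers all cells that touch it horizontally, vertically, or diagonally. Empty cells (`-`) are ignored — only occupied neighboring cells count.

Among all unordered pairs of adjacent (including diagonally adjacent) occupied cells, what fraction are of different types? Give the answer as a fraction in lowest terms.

22/63

Scan each occupied cell's neighbors to the right and below (and the two forward diagonals) so each pair is counted once.
Row 0: R(0,0)–R(0,1)= R(0,0)–R(1,0)= R(0,0)–R(1,1)= R(0,1)–R(0,2)= R(0,1)–R(1,1)= R(0,1)–R(1,2)= R(0,1)–R(1,0)= R(0,2)–R(1,2)= R(0,2)–R(1,1)= B(0,4)–B(0,5)= B(0,5)–B(0,6)= B(0,5)–B(1,6)= B(0,6)–B(1,6)=  → 0/13 unlike.
Row 1: R(1,0)–R(1,1)= R(1,0)–B(2,1)≠ R(1,1)–R(1,2)= R(1,1)–B(2,1)≠ R(1,1)–R(2,2)= R(1,2)–R(2,2)= R(1,2)–B(2,3)≠ R(1,2)–B(2,1)≠ B(1,6)–R(2,5)≠  → 5/9 unlike.
Row 2: B(2,1)–R(2,2)≠ B(2,1)–R(3,1)≠ B(2,1)–R(3,2)≠ B(2,1)–B(3,0)= R(2,2)–B(2,3)≠ R(2,2)–R(3,2)= R(2,2)–R(3,3)= R(2,2)–R(3,1)= B(2,3)–R(2,4)≠ B(2,3)–R(3,3)≠ B(2,3)–R(3,4)≠ B(2,3)–R(3,2)≠ R(2,4)–R(2,5)= R(2,4)–R(3,4)= R(2,4)–R(3,5)= R(2,4)–R(3,3)= R(2,5)–R(3,5)= R(2,5)–R(3,4)=  → 8/18 unlike.
Row 3: B(3,0)–R(3,1)≠ B(3,0)–R(4,0)≠ R(3,1)–R(3,2)= R(3,1)–B(4,2)≠ R(3,1)–R(4,0)= R(3,2)–R(3,3)= R(3,2)–B(4,2)≠ R(3,2)–B(4,3)≠ R(3,3)–R(3,4)= R(3,3)–B(4,3)≠ R(3,3)–R(4,4)= R(3,3)–B(4,2)≠ R(3,4)–R(3,5)= R(3,4)–R(4,4)= R(3,4)–R(4,5)= R(3,4)–B(4,3)≠ R(3,5)–R(4,5)= R(3,5)–R(4,6)= R(3,5)–R(4,4)=  → 8/19 unlike.
Row 4: B(4,2)–B(4,3)= B(4,3)–R(4,4)≠ R(4,4)–R(4,5)= R(4,5)–R(4,6)=  → 1/4 unlike.
Total adjacent occupied pairs: 63; unlike-type pairs: 22.
22/63 is already in lowest terms.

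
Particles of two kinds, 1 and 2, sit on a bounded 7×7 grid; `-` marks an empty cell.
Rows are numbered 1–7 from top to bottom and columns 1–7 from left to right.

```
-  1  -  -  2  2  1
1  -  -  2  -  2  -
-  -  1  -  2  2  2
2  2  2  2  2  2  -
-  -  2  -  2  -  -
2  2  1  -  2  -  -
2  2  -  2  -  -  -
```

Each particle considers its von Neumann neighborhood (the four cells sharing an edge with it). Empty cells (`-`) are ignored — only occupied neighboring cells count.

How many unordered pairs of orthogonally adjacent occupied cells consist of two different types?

4

Scan each occupied cell's neighbors to the right and below so each pair is counted once.
From row 1: 1 unlike of 3 pairs (running 1/3).
From row 2: 0 unlike of 1 pairs (running 1/4).
From row 3: 1 unlike of 5 pairs (running 2/9).
From row 4: 0 unlike of 7 pairs (running 2/16).
From row 5: 1 unlike of 2 pairs (running 3/18).
From row 6: 1 unlike of 4 pairs (running 4/22).
From row 7: 0 unlike of 1 pairs (running 4/23).
Total adjacent occupied pairs: 23; unlike-type pairs: 4.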